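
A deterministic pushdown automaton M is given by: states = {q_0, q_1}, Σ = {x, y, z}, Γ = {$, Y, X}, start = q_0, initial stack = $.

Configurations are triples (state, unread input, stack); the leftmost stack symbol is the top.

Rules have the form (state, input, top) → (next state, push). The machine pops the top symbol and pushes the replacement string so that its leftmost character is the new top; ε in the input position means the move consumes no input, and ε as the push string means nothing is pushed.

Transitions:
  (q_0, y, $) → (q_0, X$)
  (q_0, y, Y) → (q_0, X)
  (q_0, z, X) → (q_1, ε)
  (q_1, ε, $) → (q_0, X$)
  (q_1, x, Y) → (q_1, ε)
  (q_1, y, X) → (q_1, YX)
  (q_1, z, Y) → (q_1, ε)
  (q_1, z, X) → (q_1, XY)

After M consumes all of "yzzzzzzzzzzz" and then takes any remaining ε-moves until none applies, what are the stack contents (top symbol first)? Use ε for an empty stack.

(q_0, yzzzzzzzzzzz, $)
  read y, top $: go to q_0, push X$ → (q_0, zzzzzzzzzzz, X$)
  read z, top X: go to q_1, push ε → (q_1, zzzzzzzzzz, $)
  ε-move, top $: go to q_0, push X$ → (q_0, zzzzzzzzzz, X$)
  read z, top X: go to q_1, push ε → (q_1, zzzzzzzzz, $)
  ε-move, top $: go to q_0, push X$ → (q_0, zzzzzzzzz, X$)
  read z, top X: go to q_1, push ε → (q_1, zzzzzzzz, $)
  ε-move, top $: go to q_0, push X$ → (q_0, zzzzzzzz, X$)
  read z, top X: go to q_1, push ε → (q_1, zzzzzzz, $)
  ε-move, top $: go to q_0, push X$ → (q_0, zzzzzzz, X$)
  read z, top X: go to q_1, push ε → (q_1, zzzzzz, $)
  ε-move, top $: go to q_0, push X$ → (q_0, zzzzzz, X$)
  read z, top X: go to q_1, push ε → (q_1, zzzzz, $)
  ε-move, top $: go to q_0, push X$ → (q_0, zzzzz, X$)
  read z, top X: go to q_1, push ε → (q_1, zzzz, $)
  ε-move, top $: go to q_0, push X$ → (q_0, zzzz, X$)
  read z, top X: go to q_1, push ε → (q_1, zzz, $)
  ε-move, top $: go to q_0, push X$ → (q_0, zzz, X$)
  read z, top X: go to q_1, push ε → (q_1, zz, $)
  ε-move, top $: go to q_0, push X$ → (q_0, zz, X$)
  read z, top X: go to q_1, push ε → (q_1, z, $)
  ε-move, top $: go to q_0, push X$ → (q_0, z, X$)
  read z, top X: go to q_1, push ε → (q_1, ε, $)
  ε-move, top $: go to q_0, push X$ → (q_0, ε, X$)
All input consumed in state q_0 with stack X$.

X$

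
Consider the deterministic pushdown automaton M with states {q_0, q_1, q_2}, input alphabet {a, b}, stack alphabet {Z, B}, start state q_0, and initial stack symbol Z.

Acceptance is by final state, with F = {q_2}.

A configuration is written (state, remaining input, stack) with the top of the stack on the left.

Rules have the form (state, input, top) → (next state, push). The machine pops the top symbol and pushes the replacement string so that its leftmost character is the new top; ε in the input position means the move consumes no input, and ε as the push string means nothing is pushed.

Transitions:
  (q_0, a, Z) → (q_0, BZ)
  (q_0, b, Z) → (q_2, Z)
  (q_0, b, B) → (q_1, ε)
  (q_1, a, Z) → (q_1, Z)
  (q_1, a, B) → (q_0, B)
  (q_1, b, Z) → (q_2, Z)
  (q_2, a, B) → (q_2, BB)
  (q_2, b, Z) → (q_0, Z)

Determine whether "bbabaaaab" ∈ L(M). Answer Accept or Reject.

Accept

(q_0, bbabaaaab, Z)
  read b, top Z: go to q_2, push Z → (q_2, babaaaab, Z)
  read b, top Z: go to q_0, push Z → (q_0, abaaaab, Z)
  read a, top Z: go to q_0, push BZ → (q_0, baaaab, BZ)
  read b, top B: go to q_1, push ε → (q_1, aaaab, Z)
  read a, top Z: go to q_1, push Z → (q_1, aaab, Z)
  read a, top Z: go to q_1, push Z → (q_1, aab, Z)
  read a, top Z: go to q_1, push Z → (q_1, ab, Z)
  read a, top Z: go to q_1, push Z → (q_1, b, Z)
  read b, top Z: go to q_2, push Z → (q_2, ε, Z)
All input consumed; state q_2 ∈ F.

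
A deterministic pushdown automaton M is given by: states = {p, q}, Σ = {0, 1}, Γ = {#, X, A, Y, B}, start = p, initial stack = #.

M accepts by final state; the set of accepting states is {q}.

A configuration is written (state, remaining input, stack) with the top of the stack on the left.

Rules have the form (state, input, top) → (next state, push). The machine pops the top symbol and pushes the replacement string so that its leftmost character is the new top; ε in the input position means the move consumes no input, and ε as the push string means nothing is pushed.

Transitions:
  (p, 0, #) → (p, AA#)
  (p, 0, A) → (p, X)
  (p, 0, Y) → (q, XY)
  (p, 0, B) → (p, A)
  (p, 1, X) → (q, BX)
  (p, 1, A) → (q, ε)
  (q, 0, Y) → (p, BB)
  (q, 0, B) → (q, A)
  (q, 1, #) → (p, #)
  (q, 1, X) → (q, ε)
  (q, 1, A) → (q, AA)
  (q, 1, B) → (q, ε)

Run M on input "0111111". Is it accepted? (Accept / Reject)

Accept

(p, 0111111, #) ⊢ (p, 111111, AA#) ⊢ (q, 11111, A#) ⊢ (q, 1111, AA#) ⊢ (q, 111, AAA#) ⊢ (q, 11, AAAA#) ⊢ (q, 1, AAAAA#) ⊢ (q, ε, AAAAAA#)
All input consumed; state q ∈ F.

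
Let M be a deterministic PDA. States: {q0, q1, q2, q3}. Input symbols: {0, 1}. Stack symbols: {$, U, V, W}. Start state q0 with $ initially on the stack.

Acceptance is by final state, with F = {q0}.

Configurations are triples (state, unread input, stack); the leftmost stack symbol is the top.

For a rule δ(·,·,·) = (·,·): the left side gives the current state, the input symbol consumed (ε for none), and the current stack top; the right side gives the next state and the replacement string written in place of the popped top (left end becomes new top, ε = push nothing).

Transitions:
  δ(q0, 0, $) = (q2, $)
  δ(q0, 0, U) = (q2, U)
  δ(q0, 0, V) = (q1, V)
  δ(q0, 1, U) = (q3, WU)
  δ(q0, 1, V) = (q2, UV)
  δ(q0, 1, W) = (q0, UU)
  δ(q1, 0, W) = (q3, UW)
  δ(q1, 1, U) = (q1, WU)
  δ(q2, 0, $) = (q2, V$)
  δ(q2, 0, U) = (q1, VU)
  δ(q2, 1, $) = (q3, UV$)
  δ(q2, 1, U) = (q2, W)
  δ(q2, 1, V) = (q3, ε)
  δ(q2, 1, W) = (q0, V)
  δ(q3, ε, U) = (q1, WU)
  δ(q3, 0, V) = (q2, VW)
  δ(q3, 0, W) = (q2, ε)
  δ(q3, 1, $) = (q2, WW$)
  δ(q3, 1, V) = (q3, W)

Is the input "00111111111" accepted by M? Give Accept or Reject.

Accept

(q0, 00111111111, $)
  read 0, top $: go to q2, push $ → (q2, 0111111111, $)
  read 0, top $: go to q2, push V$ → (q2, 111111111, V$)
  read 1, top V: go to q3, push ε → (q3, 11111111, $)
  read 1, top $: go to q2, push WW$ → (q2, 1111111, WW$)
  read 1, top W: go to q0, push V → (q0, 111111, VW$)
  read 1, top V: go to q2, push UV → (q2, 11111, UVW$)
  read 1, top U: go to q2, push W → (q2, 1111, WVW$)
  read 1, top W: go to q0, push V → (q0, 111, VVW$)
  read 1, top V: go to q2, push UV → (q2, 11, UVVW$)
  read 1, top U: go to q2, push W → (q2, 1, WVVW$)
  read 1, top W: go to q0, push V → (q0, ε, VVVW$)
All input consumed; state q0 ∈ F.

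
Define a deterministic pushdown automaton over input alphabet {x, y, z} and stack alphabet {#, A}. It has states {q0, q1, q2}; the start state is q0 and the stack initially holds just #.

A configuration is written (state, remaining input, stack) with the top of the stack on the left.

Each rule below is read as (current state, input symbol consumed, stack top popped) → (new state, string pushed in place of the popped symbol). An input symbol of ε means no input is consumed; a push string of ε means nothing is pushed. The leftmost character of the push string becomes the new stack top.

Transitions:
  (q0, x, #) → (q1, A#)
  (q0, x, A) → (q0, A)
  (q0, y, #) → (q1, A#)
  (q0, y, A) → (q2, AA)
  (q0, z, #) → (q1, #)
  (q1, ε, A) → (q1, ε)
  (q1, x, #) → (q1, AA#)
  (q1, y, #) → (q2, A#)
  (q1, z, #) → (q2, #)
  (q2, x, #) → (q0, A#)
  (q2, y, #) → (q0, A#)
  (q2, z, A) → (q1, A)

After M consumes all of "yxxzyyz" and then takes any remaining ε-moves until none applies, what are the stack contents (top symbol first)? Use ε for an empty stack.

#

(q0, yxxzyyz, #)
  read y, top #: go to q1, push A# → (q1, xxzyyz, A#)
  ε-move, top A: go to q1, push ε → (q1, xxzyyz, #)
  read x, top #: go to q1, push AA# → (q1, xzyyz, AA#)
  ε-move, top A: go to q1, push ε → (q1, xzyyz, A#)
  ε-move, top A: go to q1, push ε → (q1, xzyyz, #)
  read x, top #: go to q1, push AA# → (q1, zyyz, AA#)
  ε-move, top A: go to q1, push ε → (q1, zyyz, A#)
  ε-move, top A: go to q1, push ε → (q1, zyyz, #)
  read z, top #: go to q2, push # → (q2, yyz, #)
  read y, top #: go to q0, push A# → (q0, yz, A#)
  read y, top A: go to q2, push AA → (q2, z, AA#)
  read z, top A: go to q1, push A → (q1, ε, AA#)
  ε-move, top A: go to q1, push ε → (q1, ε, A#)
  ε-move, top A: go to q1, push ε → (q1, ε, #)
All input consumed in state q1 with stack #.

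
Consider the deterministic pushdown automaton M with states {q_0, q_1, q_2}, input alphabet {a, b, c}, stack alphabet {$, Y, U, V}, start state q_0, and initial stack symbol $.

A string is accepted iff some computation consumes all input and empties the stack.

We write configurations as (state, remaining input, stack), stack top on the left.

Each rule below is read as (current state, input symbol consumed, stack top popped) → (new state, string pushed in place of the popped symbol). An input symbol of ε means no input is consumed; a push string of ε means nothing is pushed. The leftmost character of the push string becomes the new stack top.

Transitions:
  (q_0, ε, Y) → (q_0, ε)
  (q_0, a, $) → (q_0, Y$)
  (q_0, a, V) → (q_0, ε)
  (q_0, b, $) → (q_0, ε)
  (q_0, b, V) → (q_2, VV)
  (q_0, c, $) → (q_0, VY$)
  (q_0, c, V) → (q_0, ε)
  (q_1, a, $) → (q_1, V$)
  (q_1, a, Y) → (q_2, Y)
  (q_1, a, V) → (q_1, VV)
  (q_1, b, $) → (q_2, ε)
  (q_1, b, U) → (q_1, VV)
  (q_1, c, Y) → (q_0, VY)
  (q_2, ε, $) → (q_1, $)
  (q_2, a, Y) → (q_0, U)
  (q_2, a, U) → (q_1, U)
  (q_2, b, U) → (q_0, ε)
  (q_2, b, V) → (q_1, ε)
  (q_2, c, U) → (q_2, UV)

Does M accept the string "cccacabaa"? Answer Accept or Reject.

(q_0, cccacabaa, $) ⊢ (q_0, ccacabaa, VY$) ⊢ (q_0, cacabaa, Y$) ⊢ (q_0, cacabaa, $) ⊢ (q_0, acabaa, VY$) ⊢ (q_0, cabaa, Y$) ⊢ (q_0, cabaa, $) ⊢ (q_0, abaa, VY$) ⊢ (q_0, baa, Y$) ⊢ (q_0, baa, $) ⊢ (q_0, aa, ε)
No transition applies at (q_0, aa, ε); input not fully consumed.

Reject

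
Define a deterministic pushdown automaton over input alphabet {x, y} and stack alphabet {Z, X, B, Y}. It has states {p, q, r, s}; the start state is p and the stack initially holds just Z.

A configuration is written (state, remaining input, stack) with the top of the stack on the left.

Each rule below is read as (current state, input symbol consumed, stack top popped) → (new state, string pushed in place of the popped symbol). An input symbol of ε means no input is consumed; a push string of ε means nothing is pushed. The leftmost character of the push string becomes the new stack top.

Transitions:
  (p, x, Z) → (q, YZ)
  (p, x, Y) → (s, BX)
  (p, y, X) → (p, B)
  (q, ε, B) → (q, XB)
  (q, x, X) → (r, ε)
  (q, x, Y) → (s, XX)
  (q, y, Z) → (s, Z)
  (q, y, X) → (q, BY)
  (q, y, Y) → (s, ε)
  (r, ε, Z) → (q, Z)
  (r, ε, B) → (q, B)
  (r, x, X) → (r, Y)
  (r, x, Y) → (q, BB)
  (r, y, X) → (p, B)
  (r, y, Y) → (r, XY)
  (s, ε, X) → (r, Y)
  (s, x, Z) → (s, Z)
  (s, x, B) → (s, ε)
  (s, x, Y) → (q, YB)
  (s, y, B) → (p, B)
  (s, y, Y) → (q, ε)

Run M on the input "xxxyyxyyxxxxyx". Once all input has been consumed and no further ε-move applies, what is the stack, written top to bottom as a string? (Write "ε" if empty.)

XBYBYBYBYBYBBXZ

(p, xxxyyxyyxxxxyx, Z)
  read x, top Z: go to q, push YZ → (q, xxyyxyyxxxxyx, YZ)
  read x, top Y: go to s, push XX → (s, xyyxyyxxxxyx, XXZ)
  ε-move, top X: go to r, push Y → (r, xyyxyyxxxxyx, YXZ)
  read x, top Y: go to q, push BB → (q, yyxyyxxxxyx, BBXZ)
  ε-move, top B: go to q, push XB → (q, yyxyyxxxxyx, XBBXZ)
  read y, top X: go to q, push BY → (q, yxyyxxxxyx, BYBBXZ)
  ε-move, top B: go to q, push XB → (q, yxyyxxxxyx, XBYBBXZ)
  read y, top X: go to q, push BY → (q, xyyxxxxyx, BYBYBBXZ)
  ε-move, top B: go to q, push XB → (q, xyyxxxxyx, XBYBYBBXZ)
  read x, top X: go to r, push ε → (r, yyxxxxyx, BYBYBBXZ)
  ε-move, top B: go to q, push B → (q, yyxxxxyx, BYBYBBXZ)
  ε-move, top B: go to q, push XB → (q, yyxxxxyx, XBYBYBBXZ)
  read y, top X: go to q, push BY → (q, yxxxxyx, BYBYBYBBXZ)
  ε-move, top B: go to q, push XB → (q, yxxxxyx, XBYBYBYBBXZ)
  read y, top X: go to q, push BY → (q, xxxxyx, BYBYBYBYBBXZ)
  ε-move, top B: go to q, push XB → (q, xxxxyx, XBYBYBYBYBBXZ)
  read x, top X: go to r, push ε → (r, xxxyx, BYBYBYBYBBXZ)
  ε-move, top B: go to q, push B → (q, xxxyx, BYBYBYBYBBXZ)
  ε-move, top B: go to q, push XB → (q, xxxyx, XBYBYBYBYBBXZ)
  read x, top X: go to r, push ε → (r, xxyx, BYBYBYBYBBXZ)
  ε-move, top B: go to q, push B → (q, xxyx, BYBYBYBYBBXZ)
  ε-move, top B: go to q, push XB → (q, xxyx, XBYBYBYBYBBXZ)
  read x, top X: go to r, push ε → (r, xyx, BYBYBYBYBBXZ)
  ε-move, top B: go to q, push B → (q, xyx, BYBYBYBYBBXZ)
  ε-move, top B: go to q, push XB → (q, xyx, XBYBYBYBYBBXZ)
  read x, top X: go to r, push ε → (r, yx, BYBYBYBYBBXZ)
  ε-move, top B: go to q, push B → (q, yx, BYBYBYBYBBXZ)
  ε-move, top B: go to q, push XB → (q, yx, XBYBYBYBYBBXZ)
  read y, top X: go to q, push BY → (q, x, BYBYBYBYBYBBXZ)
  ε-move, top B: go to q, push XB → (q, x, XBYBYBYBYBYBBXZ)
  read x, top X: go to r, push ε → (r, ε, BYBYBYBYBYBBXZ)
  ε-move, top B: go to q, push B → (q, ε, BYBYBYBYBYBBXZ)
  ε-move, top B: go to q, push XB → (q, ε, XBYBYBYBYBYBBXZ)
All input consumed in state q with stack XBYBYBYBYBYBBXZ.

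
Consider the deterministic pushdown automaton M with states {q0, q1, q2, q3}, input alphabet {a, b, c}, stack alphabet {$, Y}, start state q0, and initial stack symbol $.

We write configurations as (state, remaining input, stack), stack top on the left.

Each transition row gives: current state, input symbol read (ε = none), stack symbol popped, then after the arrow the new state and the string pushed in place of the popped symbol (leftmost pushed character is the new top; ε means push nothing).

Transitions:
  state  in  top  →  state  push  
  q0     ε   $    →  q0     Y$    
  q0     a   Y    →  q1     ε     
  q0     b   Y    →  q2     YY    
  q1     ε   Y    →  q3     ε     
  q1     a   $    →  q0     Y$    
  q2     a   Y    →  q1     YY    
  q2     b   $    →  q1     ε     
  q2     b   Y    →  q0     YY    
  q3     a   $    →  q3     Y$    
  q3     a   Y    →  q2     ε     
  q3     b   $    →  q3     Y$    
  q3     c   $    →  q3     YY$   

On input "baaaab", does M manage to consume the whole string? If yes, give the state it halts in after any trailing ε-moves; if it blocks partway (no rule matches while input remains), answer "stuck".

q1

(q0, baaaab, $)
  ε-move, top $: go to q0, push Y$ → (q0, baaaab, Y$)
  read b, top Y: go to q2, push YY → (q2, aaaab, YY$)
  read a, top Y: go to q1, push YY → (q1, aaab, YYY$)
  ε-move, top Y: go to q3, push ε → (q3, aaab, YY$)
  read a, top Y: go to q2, push ε → (q2, aab, Y$)
  read a, top Y: go to q1, push YY → (q1, ab, YY$)
  ε-move, top Y: go to q3, push ε → (q3, ab, Y$)
  read a, top Y: go to q2, push ε → (q2, b, $)
  read b, top $: go to q1, push ε → (q1, ε, ε)
All input consumed; M is in state q1.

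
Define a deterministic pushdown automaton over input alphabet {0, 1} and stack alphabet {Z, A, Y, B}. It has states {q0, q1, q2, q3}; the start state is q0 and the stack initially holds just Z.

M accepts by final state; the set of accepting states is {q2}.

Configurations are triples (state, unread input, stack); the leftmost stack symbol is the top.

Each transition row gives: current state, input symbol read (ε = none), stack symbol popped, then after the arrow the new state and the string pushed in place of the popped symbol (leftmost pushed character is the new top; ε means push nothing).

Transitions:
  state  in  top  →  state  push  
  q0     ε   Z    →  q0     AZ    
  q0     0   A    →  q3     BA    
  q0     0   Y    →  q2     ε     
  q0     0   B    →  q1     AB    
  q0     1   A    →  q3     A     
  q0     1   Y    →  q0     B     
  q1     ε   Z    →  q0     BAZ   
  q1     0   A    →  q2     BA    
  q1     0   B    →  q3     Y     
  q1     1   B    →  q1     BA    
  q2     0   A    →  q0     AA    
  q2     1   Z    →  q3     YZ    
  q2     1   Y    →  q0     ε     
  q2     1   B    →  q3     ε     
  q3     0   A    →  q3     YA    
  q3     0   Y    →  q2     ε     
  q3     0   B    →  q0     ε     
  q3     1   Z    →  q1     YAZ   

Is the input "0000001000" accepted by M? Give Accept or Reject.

Reject

(q0, 0000001000, Z)
  ε-move, top Z: go to q0, push AZ → (q0, 0000001000, AZ)
  read 0, top A: go to q3, push BA → (q3, 000001000, BAZ)
  read 0, top B: go to q0, push ε → (q0, 00001000, AZ)
  read 0, top A: go to q3, push BA → (q3, 0001000, BAZ)
  read 0, top B: go to q0, push ε → (q0, 001000, AZ)
  read 0, top A: go to q3, push BA → (q3, 01000, BAZ)
  read 0, top B: go to q0, push ε → (q0, 1000, AZ)
  read 1, top A: go to q3, push A → (q3, 000, AZ)
  read 0, top A: go to q3, push YA → (q3, 00, YAZ)
  read 0, top Y: go to q2, push ε → (q2, 0, AZ)
  read 0, top A: go to q0, push AA → (q0, ε, AAZ)
All input consumed; state q0 ∉ F and no further ε-move applies.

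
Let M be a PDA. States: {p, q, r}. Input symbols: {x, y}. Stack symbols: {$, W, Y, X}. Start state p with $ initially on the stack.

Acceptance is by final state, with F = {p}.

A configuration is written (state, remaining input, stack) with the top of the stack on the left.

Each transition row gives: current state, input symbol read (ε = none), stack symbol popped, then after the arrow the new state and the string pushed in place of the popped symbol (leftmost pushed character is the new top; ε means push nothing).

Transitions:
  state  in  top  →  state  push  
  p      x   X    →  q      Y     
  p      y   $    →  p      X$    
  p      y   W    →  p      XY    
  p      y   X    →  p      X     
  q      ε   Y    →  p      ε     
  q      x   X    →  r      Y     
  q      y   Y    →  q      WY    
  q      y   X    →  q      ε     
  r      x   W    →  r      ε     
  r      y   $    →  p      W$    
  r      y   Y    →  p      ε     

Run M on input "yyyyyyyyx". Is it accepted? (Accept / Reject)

One accepting computation: (p, yyyyyyyyx, $) ⊢ (p, yyyyyyyx, X$) ⊢ (p, yyyyyyx, X$) ⊢ (p, yyyyyx, X$) ⊢ (p, yyyyx, X$) ⊢ (p, yyyx, X$) ⊢ (p, yyx, X$) ⊢ (p, yx, X$) ⊢ (p, x, X$) ⊢ (q, ε, Y$) ⊢ (p, ε, $)
All input consumed and state p ∈ F.

Accept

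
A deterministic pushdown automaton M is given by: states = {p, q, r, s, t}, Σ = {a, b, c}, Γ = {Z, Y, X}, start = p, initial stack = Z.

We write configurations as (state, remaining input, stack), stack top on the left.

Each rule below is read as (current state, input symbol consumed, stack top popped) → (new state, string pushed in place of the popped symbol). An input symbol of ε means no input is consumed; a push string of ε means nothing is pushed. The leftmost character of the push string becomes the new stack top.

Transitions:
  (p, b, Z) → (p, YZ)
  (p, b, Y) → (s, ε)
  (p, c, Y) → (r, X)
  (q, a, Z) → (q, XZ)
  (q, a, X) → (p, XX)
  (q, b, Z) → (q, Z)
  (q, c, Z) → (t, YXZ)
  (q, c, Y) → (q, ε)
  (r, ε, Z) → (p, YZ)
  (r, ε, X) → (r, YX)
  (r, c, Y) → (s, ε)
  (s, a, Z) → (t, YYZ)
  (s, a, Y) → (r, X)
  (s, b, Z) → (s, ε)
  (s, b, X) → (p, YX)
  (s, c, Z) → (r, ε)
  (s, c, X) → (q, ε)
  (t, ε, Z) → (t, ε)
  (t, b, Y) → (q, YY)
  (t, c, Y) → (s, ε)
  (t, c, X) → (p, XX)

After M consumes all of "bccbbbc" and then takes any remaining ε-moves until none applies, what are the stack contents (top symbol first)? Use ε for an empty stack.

(p, bccbbbc, Z)
  read b, top Z: go to p, push YZ → (p, ccbbbc, YZ)
  read c, top Y: go to r, push X → (r, cbbbc, XZ)
  ε-move, top X: go to r, push YX → (r, cbbbc, YXZ)
  read c, top Y: go to s, push ε → (s, bbbc, XZ)
  read b, top X: go to p, push YX → (p, bbc, YXZ)
  read b, top Y: go to s, push ε → (s, bc, XZ)
  read b, top X: go to p, push YX → (p, c, YXZ)
  read c, top Y: go to r, push X → (r, ε, XXZ)
  ε-move, top X: go to r, push YX → (r, ε, YXXZ)
All input consumed in state r with stack YXXZ.

YXXZ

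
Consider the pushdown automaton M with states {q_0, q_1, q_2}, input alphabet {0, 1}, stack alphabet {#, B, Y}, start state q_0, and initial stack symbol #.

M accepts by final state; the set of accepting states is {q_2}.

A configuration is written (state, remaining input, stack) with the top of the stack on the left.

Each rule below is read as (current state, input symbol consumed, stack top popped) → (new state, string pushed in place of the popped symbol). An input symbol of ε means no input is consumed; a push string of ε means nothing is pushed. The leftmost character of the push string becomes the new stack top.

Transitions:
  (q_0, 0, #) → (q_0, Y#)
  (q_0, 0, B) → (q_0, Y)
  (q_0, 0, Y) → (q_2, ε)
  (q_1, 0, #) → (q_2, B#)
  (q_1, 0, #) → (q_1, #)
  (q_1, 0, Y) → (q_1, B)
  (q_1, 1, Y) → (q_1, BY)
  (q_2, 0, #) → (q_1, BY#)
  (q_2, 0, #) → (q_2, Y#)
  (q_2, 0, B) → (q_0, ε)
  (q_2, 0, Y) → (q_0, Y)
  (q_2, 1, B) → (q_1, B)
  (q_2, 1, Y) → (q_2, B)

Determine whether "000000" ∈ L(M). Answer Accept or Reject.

Accept

One accepting computation: (q_0, 000000, #) ⊢ (q_0, 00000, Y#) ⊢ (q_2, 0000, #) ⊢ (q_2, 000, Y#) ⊢ (q_0, 00, Y#) ⊢ (q_2, 0, #) ⊢ (q_2, ε, Y#)
All input consumed and state q_2 ∈ F.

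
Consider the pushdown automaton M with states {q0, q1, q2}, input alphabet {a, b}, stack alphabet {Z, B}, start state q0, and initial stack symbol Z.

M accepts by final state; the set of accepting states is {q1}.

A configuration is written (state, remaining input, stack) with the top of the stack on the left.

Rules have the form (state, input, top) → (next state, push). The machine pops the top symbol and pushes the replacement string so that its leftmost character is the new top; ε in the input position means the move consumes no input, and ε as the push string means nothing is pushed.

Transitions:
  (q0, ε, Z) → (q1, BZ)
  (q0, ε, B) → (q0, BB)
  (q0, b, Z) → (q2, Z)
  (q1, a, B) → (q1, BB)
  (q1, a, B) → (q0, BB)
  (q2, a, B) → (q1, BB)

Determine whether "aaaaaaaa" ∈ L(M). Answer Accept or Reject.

One accepting computation: (q0, aaaaaaaa, Z) ⊢ (q1, aaaaaaaa, BZ) ⊢ (q1, aaaaaaa, BBZ) ⊢ (q1, aaaaaa, BBBZ) ⊢ (q1, aaaaa, BBBBZ) ⊢ (q1, aaaa, BBBBBZ) ⊢ (q1, aaa, BBBBBBZ) ⊢ (q1, aa, BBBBBBBZ) ⊢ (q1, a, BBBBBBBBZ) ⊢ (q1, ε, BBBBBBBBBZ)
All input consumed and state q1 ∈ F.

Accept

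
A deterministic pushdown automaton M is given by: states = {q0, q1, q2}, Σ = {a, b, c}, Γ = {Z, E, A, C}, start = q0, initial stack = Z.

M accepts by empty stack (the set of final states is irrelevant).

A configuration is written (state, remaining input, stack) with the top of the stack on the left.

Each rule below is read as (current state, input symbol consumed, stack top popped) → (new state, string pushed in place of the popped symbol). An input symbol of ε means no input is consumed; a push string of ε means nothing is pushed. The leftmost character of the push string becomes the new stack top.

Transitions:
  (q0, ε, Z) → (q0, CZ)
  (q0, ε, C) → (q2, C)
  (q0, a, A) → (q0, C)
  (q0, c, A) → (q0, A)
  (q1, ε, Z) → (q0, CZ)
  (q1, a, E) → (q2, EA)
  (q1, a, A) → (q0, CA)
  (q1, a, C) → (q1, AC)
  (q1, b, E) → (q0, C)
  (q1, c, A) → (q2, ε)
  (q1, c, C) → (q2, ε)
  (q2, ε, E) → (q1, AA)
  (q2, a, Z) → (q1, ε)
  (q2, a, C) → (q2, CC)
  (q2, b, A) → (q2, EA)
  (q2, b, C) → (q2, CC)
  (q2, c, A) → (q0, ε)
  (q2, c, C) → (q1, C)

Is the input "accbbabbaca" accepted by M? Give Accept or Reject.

(q0, accbbabbaca, Z)
  ε-move, top Z: go to q0, push CZ → (q0, accbbabbaca, CZ)
  ε-move, top C: go to q2, push C → (q2, accbbabbaca, CZ)
  read a, top C: go to q2, push CC → (q2, ccbbabbaca, CCZ)
  read c, top C: go to q1, push C → (q1, cbbabbaca, CCZ)
  read c, top C: go to q2, push ε → (q2, bbabbaca, CZ)
  read b, top C: go to q2, push CC → (q2, babbaca, CCZ)
  read b, top C: go to q2, push CC → (q2, abbaca, CCCZ)
  read a, top C: go to q2, push CC → (q2, bbaca, CCCCZ)
  read b, top C: go to q2, push CC → (q2, baca, CCCCCZ)
  read b, top C: go to q2, push CC → (q2, aca, CCCCCCZ)
  read a, top C: go to q2, push CC → (q2, ca, CCCCCCCZ)
  read c, top C: go to q1, push C → (q1, a, CCCCCCCZ)
  read a, top C: go to q1, push AC → (q1, ε, ACCCCCCCZ)
All input consumed; stack is ACCCCCCCZ, not empty, and no further ε-move applies.

Reject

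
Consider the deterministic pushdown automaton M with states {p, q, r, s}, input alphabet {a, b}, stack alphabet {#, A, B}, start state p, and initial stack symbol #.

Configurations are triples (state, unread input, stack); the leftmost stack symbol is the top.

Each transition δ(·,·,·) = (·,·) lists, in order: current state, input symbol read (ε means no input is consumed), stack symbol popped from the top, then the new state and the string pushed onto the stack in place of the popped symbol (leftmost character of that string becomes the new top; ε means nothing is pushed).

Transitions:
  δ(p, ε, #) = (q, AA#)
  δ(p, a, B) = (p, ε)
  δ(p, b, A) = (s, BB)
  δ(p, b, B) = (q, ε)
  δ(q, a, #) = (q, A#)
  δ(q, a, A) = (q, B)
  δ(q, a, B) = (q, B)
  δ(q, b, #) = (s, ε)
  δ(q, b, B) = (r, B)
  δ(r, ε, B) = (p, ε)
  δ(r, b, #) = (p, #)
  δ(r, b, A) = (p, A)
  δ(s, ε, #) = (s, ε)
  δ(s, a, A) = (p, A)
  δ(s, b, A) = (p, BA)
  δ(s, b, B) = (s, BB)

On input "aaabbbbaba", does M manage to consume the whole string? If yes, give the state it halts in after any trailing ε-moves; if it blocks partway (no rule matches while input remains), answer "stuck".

(p, aaabbbbaba, #)
  ε-move, top #: go to q, push AA# → (q, aaabbbbaba, AA#)
  read a, top A: go to q, push B → (q, aabbbbaba, BA#)
  read a, top B: go to q, push B → (q, abbbbaba, BA#)
  read a, top B: go to q, push B → (q, bbbbaba, BA#)
  read b, top B: go to r, push B → (r, bbbaba, BA#)
  ε-move, top B: go to p, push ε → (p, bbbaba, A#)
  read b, top A: go to s, push BB → (s, bbaba, BB#)
  read b, top B: go to s, push BB → (s, baba, BBB#)
  read b, top B: go to s, push BB → (s, aba, BBBB#)
No transition for (s, a, top B); M blocks with input aba remaining.

stuck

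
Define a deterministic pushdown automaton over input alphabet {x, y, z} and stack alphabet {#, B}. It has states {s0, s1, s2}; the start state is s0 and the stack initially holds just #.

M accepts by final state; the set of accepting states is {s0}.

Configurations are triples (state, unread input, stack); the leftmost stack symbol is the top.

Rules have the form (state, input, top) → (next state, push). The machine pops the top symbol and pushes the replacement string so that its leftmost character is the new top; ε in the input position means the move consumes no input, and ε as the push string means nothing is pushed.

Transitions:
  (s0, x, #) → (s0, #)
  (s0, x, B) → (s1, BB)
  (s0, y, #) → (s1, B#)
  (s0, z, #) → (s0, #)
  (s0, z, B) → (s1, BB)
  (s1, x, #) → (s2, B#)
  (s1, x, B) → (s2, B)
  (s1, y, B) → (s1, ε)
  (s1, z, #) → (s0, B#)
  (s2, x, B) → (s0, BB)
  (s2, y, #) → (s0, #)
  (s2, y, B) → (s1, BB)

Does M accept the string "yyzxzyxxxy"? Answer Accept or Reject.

(s0, yyzxzyxxxy, #)
  read y, top #: go to s1, push B# → (s1, yzxzyxxxy, B#)
  read y, top B: go to s1, push ε → (s1, zxzyxxxy, #)
  read z, top #: go to s0, push B# → (s0, xzyxxxy, B#)
  read x, top B: go to s1, push BB → (s1, zyxxxy, BB#)
No transition applies at (s1, zyxxxy, BB#); input not fully consumed.

Reject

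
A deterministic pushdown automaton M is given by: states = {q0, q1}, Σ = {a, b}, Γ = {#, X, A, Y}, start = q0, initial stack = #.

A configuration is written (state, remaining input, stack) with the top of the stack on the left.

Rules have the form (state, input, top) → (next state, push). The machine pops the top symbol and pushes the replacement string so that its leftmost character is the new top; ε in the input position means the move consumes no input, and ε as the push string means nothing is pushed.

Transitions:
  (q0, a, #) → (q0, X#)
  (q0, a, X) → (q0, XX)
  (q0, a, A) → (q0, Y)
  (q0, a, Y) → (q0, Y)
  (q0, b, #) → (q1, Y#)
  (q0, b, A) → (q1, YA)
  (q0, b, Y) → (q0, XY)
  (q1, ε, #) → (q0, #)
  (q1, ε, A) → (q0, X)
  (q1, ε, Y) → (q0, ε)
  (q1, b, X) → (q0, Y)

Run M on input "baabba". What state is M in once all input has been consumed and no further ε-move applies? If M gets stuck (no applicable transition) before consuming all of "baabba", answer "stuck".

(q0, baabba, #)
  read b, top #: go to q1, push Y# → (q1, aabba, Y#)
  ε-move, top Y: go to q0, push ε → (q0, aabba, #)
  read a, top #: go to q0, push X# → (q0, abba, X#)
  read a, top X: go to q0, push XX → (q0, bba, XX#)
No transition for (q0, b, top X); M blocks with input bba remaining.

stuck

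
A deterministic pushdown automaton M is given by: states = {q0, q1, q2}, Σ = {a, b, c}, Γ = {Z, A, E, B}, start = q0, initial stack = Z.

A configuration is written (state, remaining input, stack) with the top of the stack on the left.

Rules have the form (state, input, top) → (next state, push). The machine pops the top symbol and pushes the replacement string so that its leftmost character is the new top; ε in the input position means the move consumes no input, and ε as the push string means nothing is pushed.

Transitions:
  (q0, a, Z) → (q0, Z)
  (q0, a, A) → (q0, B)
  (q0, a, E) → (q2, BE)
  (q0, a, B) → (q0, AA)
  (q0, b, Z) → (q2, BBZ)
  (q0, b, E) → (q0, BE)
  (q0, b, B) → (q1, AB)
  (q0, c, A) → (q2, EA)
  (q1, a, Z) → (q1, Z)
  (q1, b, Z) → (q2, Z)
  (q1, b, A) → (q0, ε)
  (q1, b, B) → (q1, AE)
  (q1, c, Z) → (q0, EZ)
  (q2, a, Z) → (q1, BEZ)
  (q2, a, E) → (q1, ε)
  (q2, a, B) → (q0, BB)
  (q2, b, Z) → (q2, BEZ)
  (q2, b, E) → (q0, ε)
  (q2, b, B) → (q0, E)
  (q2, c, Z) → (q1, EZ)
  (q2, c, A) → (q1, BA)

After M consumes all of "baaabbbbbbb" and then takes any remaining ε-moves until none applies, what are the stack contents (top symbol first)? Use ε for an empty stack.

ABABBZ

(q0, baaabbbbbbb, Z)
  read b, top Z: go to q2, push BBZ → (q2, aaabbbbbbb, BBZ)
  read a, top B: go to q0, push BB → (q0, aabbbbbbb, BBBZ)
  read a, top B: go to q0, push AA → (q0, abbbbbbb, AABBZ)
  read a, top A: go to q0, push B → (q0, bbbbbbb, BABBZ)
  read b, top B: go to q1, push AB → (q1, bbbbbb, ABABBZ)
  read b, top A: go to q0, push ε → (q0, bbbbb, BABBZ)
  read b, top B: go to q1, push AB → (q1, bbbb, ABABBZ)
  read b, top A: go to q0, push ε → (q0, bbb, BABBZ)
  read b, top B: go to q1, push AB → (q1, bb, ABABBZ)
  read b, top A: go to q0, push ε → (q0, b, BABBZ)
  read b, top B: go to q1, push AB → (q1, ε, ABABBZ)
All input consumed in state q1 with stack ABABBZ.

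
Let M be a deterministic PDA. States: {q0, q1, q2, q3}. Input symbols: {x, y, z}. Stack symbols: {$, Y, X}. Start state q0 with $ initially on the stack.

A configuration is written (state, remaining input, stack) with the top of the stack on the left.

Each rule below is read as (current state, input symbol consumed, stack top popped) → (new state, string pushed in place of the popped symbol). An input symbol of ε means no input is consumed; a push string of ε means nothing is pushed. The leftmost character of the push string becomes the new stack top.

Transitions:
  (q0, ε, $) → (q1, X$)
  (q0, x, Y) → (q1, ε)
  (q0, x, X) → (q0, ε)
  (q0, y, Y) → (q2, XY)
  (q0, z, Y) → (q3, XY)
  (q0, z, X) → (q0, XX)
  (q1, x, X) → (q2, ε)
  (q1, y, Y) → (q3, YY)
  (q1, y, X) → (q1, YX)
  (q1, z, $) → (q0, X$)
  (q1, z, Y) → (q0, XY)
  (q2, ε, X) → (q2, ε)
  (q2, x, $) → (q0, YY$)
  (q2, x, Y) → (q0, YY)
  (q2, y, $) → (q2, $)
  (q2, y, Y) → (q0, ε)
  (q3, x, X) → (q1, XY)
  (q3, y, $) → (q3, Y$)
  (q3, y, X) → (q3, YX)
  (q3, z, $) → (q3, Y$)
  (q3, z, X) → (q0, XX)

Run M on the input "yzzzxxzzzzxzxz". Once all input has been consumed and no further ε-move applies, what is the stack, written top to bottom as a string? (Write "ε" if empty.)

(q0, yzzzxxzzzzxzxz, $) ⊢ (q1, yzzzxxzzzzxzxz, X$) ⊢ (q1, zzzxxzzzzxzxz, YX$) ⊢ (q0, zzxxzzzzxzxz, XYX$) ⊢ (q0, zxxzzzzxzxz, XXYX$) ⊢ (q0, xxzzzzxzxz, XXXYX$) ⊢ (q0, xzzzzxzxz, XXYX$) ⊢ (q0, zzzzxzxz, XYX$) ⊢ (q0, zzzxzxz, XXYX$) ⊢ (q0, zzxzxz, XXXYX$) ⊢ (q0, zxzxz, XXXXYX$) ⊢ (q0, xzxz, XXXXXYX$) ⊢ (q0, zxz, XXXXYX$) ⊢ (q0, xz, XXXXXYX$) ⊢ (q0, z, XXXXYX$) ⊢ (q0, ε, XXXXXYX$)
All input consumed in state q0 with stack XXXXXYX$.

XXXXXYX$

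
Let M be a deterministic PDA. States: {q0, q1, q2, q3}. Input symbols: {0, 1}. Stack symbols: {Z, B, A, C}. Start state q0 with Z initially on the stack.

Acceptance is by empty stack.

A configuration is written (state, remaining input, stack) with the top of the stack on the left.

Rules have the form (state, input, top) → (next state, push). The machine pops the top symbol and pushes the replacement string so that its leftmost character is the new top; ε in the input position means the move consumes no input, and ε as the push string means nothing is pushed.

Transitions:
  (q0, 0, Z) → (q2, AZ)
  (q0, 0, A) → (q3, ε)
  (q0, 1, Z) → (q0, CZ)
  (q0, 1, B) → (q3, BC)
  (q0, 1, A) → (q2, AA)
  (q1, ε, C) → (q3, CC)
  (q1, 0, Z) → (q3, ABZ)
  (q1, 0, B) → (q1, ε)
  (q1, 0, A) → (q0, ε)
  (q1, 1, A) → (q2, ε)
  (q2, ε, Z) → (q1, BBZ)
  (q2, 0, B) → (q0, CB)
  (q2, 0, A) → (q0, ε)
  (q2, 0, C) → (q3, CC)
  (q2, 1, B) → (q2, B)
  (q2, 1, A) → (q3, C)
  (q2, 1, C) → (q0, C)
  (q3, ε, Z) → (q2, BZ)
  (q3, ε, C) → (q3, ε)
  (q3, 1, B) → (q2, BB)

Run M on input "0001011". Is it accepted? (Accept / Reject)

Reject

(q0, 0001011, Z)
  read 0, top Z: go to q2, push AZ → (q2, 001011, AZ)
  read 0, top A: go to q0, push ε → (q0, 01011, Z)
  read 0, top Z: go to q2, push AZ → (q2, 1011, AZ)
  read 1, top A: go to q3, push C → (q3, 011, CZ)
  ε-move, top C: go to q3, push ε → (q3, 011, Z)
  ε-move, top Z: go to q2, push BZ → (q2, 011, BZ)
  read 0, top B: go to q0, push CB → (q0, 11, CBZ)
No transition applies at (q0, 11, CBZ); input not fully consumed.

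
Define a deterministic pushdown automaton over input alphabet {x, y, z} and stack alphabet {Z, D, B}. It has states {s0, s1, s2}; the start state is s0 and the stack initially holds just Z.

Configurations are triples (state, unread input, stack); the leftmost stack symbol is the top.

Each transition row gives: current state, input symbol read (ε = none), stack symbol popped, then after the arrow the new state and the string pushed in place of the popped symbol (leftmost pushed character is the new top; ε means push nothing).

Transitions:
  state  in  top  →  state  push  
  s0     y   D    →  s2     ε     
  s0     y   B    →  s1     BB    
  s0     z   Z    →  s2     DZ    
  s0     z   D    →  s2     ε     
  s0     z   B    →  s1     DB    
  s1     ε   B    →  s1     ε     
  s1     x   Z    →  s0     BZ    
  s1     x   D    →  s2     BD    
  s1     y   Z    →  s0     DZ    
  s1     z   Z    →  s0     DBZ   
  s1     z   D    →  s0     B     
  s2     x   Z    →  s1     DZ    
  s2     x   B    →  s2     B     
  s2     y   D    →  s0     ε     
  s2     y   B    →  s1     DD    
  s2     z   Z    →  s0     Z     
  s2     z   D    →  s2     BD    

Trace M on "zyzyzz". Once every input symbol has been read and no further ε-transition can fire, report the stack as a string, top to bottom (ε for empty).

(s0, zyzyzz, Z)
  read z, top Z: go to s2, push DZ → (s2, yzyzz, DZ)
  read y, top D: go to s0, push ε → (s0, zyzz, Z)
  read z, top Z: go to s2, push DZ → (s2, yzz, DZ)
  read y, top D: go to s0, push ε → (s0, zz, Z)
  read z, top Z: go to s2, push DZ → (s2, z, DZ)
  read z, top D: go to s2, push BD → (s2, ε, BDZ)
All input consumed in state s2 with stack BDZ.

BDZ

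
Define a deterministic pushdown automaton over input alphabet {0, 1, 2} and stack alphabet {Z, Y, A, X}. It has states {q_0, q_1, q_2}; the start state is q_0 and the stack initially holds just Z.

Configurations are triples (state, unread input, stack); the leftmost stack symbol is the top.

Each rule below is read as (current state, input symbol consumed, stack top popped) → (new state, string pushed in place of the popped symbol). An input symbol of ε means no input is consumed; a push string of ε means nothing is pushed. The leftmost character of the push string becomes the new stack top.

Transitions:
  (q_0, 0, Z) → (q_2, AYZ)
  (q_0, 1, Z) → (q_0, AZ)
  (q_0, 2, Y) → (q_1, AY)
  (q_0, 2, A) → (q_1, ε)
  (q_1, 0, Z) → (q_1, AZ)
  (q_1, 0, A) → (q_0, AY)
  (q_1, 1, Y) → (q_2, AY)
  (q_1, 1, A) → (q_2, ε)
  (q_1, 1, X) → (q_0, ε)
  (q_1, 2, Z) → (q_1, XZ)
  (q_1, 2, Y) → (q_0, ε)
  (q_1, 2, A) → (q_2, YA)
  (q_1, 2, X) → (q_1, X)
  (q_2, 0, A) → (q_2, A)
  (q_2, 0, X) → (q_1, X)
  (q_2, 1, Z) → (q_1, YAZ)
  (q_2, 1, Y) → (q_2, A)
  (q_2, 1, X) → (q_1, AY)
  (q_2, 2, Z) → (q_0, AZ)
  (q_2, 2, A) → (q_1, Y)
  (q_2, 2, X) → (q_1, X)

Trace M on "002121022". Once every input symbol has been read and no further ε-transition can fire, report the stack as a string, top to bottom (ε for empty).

YYYZ

(q_0, 002121022, Z)
  read 0, top Z: go to q_2, push AYZ → (q_2, 02121022, AYZ)
  read 0, top A: go to q_2, push A → (q_2, 2121022, AYZ)
  read 2, top A: go to q_1, push Y → (q_1, 121022, YYZ)
  read 1, top Y: go to q_2, push AY → (q_2, 21022, AYYZ)
  read 2, top A: go to q_1, push Y → (q_1, 1022, YYYZ)
  read 1, top Y: go to q_2, push AY → (q_2, 022, AYYYZ)
  read 0, top A: go to q_2, push A → (q_2, 22, AYYYZ)
  read 2, top A: go to q_1, push Y → (q_1, 2, YYYYZ)
  read 2, top Y: go to q_0, push ε → (q_0, ε, YYYZ)
All input consumed in state q_0 with stack YYYZ.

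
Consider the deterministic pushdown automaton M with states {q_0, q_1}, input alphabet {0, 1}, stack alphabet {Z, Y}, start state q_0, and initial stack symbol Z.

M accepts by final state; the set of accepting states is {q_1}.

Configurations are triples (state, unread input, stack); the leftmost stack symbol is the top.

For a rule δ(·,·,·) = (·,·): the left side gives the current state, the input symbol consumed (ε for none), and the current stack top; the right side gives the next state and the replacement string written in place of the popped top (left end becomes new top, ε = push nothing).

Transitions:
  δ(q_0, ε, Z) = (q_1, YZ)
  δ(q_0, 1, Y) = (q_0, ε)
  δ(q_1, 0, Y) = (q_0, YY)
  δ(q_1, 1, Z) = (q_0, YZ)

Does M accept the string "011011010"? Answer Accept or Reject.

(q_0, 011011010, Z)
  ε-move, top Z: go to q_1, push YZ → (q_1, 011011010, YZ)
  read 0, top Y: go to q_0, push YY → (q_0, 11011010, YYZ)
  read 1, top Y: go to q_0, push ε → (q_0, 1011010, YZ)
  read 1, top Y: go to q_0, push ε → (q_0, 011010, Z)
  ε-move, top Z: go to q_1, push YZ → (q_1, 011010, YZ)
  read 0, top Y: go to q_0, push YY → (q_0, 11010, YYZ)
  read 1, top Y: go to q_0, push ε → (q_0, 1010, YZ)
  read 1, top Y: go to q_0, push ε → (q_0, 010, Z)
  ε-move, top Z: go to q_1, push YZ → (q_1, 010, YZ)
  read 0, top Y: go to q_0, push YY → (q_0, 10, YYZ)
  read 1, top Y: go to q_0, push ε → (q_0, 0, YZ)
No transition applies at (q_0, 0, YZ); input not fully consumed.

Reject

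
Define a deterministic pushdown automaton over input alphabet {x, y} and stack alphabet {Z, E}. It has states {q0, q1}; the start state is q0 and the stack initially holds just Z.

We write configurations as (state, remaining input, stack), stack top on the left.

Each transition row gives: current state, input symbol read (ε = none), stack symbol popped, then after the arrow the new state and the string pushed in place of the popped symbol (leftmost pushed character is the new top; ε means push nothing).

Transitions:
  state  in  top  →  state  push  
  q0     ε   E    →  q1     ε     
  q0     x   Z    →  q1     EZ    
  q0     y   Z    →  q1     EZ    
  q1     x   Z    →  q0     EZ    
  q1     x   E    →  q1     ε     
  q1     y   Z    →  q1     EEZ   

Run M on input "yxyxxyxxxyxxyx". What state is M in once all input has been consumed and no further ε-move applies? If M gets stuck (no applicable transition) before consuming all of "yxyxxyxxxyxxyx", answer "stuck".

(q0, yxyxxyxxxyxxyx, Z)
  read y, top Z: go to q1, push EZ → (q1, xyxxyxxxyxxyx, EZ)
  read x, top E: go to q1, push ε → (q1, yxxyxxxyxxyx, Z)
  read y, top Z: go to q1, push EEZ → (q1, xxyxxxyxxyx, EEZ)
  read x, top E: go to q1, push ε → (q1, xyxxxyxxyx, EZ)
  read x, top E: go to q1, push ε → (q1, yxxxyxxyx, Z)
  read y, top Z: go to q1, push EEZ → (q1, xxxyxxyx, EEZ)
  read x, top E: go to q1, push ε → (q1, xxyxxyx, EZ)
  read x, top E: go to q1, push ε → (q1, xyxxyx, Z)
  read x, top Z: go to q0, push EZ → (q0, yxxyx, EZ)
  ε-move, top E: go to q1, push ε → (q1, yxxyx, Z)
  read y, top Z: go to q1, push EEZ → (q1, xxyx, EEZ)
  read x, top E: go to q1, push ε → (q1, xyx, EZ)
  read x, top E: go to q1, push ε → (q1, yx, Z)
  read y, top Z: go to q1, push EEZ → (q1, x, EEZ)
  read x, top E: go to q1, push ε → (q1, ε, EZ)
All input consumed; M is in state q1.

q1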